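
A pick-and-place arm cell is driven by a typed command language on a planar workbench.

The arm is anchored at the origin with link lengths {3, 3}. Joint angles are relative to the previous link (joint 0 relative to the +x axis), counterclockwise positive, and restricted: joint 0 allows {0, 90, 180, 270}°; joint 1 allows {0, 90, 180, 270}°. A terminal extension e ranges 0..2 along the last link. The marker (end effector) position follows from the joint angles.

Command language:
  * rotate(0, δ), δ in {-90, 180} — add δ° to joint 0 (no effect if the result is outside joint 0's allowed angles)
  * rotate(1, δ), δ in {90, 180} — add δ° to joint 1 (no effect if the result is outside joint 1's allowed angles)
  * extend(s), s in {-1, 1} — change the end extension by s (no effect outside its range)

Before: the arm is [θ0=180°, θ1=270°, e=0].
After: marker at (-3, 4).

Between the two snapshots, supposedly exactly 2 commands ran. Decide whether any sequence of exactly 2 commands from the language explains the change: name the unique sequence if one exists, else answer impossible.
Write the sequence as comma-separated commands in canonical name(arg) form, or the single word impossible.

extend(-1), extend(1)

key: order matters: swapping extend(-1) and extend(1) lands elsewhere
t0: [θ0=180°, θ1=270°, e=0]
1. extend(-1) → [θ0=180°, θ1=270°, e=0]
2. extend(1) → [θ0=180°, θ1=270°, e=1]
no other 2-command option fits: unique.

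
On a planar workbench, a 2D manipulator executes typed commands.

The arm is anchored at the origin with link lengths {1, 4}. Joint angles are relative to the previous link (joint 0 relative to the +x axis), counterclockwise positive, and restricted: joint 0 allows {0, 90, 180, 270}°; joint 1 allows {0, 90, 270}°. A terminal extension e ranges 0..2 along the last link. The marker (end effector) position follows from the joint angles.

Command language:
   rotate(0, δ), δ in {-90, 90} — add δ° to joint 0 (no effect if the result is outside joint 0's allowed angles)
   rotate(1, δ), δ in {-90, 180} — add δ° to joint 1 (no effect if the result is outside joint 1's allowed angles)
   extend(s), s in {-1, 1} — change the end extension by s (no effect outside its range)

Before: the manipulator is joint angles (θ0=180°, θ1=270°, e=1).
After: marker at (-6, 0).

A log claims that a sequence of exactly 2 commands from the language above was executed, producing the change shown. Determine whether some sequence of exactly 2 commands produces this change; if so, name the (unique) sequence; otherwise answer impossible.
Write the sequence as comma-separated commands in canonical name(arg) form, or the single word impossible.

key: running rotate(1, -90) before rotate(1, 180) would end elsewhere — order is forced
begin: joint angles (θ0=180°, θ1=270°, e=1)
1. rotate(1, 180) → joint angles (θ0=180°, θ1=90°, e=1)
2. rotate(1, -90) → joint angles (θ0=180°, θ1=0°, e=1)
no rival 2-sequence matches.

rotate(1, 180), rotate(1, -90)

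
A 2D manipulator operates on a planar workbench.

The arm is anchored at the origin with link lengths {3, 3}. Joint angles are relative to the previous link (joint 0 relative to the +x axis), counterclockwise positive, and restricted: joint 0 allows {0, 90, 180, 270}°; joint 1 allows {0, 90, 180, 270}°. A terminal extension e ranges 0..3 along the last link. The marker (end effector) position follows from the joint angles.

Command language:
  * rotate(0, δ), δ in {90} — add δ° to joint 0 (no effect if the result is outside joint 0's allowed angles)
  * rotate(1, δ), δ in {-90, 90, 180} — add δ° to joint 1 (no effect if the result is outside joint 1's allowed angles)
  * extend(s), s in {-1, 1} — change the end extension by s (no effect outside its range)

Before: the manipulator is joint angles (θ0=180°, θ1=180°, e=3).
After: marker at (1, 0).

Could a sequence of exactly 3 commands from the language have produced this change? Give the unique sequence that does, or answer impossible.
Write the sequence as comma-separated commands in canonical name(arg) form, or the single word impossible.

extend(1), extend(-1), extend(-1)

key: order matters: swapping extend(1) and extend(-1) lands elsewhere
from: joint angles (θ0=180°, θ1=180°, e=3)
[1] after extend(1): joint angles (θ0=180°, θ1=180°, e=3)
[2] after extend(-1): joint angles (θ0=180°, θ1=180°, e=2)
[3] after extend(-1): joint angles (θ0=180°, θ1=180°, e=1)
all 216 alternatives checked — unique.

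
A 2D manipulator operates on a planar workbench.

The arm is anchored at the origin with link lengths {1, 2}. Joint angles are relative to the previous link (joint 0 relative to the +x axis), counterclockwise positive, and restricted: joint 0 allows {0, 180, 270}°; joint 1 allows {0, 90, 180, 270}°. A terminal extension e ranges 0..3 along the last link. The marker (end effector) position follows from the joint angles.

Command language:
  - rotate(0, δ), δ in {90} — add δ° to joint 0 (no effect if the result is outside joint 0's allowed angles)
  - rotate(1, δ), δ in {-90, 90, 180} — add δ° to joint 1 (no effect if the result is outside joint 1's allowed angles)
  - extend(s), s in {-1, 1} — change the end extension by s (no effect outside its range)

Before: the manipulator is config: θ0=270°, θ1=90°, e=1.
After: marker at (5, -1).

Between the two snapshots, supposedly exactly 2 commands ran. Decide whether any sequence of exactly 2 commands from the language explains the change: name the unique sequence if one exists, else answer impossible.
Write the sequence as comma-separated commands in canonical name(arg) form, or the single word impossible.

start: config: θ0=270°, θ1=90°, e=1
[1] after extend(1): config: θ0=270°, θ1=90°, e=2
[2] after extend(1): config: θ0=270°, θ1=90°, e=3
all 36 alternatives checked — unique.

extend(1), extend(1)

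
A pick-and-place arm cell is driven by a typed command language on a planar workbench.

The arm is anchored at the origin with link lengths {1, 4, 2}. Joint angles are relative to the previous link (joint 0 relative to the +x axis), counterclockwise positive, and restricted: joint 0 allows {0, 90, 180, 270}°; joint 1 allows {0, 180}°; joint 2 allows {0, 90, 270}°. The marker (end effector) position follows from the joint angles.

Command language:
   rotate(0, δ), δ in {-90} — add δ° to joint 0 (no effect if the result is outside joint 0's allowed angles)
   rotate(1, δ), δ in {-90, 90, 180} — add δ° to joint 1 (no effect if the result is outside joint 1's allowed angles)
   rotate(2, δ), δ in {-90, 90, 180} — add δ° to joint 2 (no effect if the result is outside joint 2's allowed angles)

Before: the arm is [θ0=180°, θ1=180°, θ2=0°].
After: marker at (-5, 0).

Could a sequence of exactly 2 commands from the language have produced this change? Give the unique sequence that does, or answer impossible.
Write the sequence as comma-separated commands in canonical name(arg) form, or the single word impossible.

rotate(0, -90), rotate(0, -90)

begin: [θ0=180°, θ1=180°, θ2=0°]
t=1 rotate(0, -90) ⇒ [θ0=90°, θ1=180°, θ2=0°]
t=2 rotate(0, -90) ⇒ [θ0=0°, θ1=180°, θ2=0°]
uniquely the one of 49 2-step routes that fits.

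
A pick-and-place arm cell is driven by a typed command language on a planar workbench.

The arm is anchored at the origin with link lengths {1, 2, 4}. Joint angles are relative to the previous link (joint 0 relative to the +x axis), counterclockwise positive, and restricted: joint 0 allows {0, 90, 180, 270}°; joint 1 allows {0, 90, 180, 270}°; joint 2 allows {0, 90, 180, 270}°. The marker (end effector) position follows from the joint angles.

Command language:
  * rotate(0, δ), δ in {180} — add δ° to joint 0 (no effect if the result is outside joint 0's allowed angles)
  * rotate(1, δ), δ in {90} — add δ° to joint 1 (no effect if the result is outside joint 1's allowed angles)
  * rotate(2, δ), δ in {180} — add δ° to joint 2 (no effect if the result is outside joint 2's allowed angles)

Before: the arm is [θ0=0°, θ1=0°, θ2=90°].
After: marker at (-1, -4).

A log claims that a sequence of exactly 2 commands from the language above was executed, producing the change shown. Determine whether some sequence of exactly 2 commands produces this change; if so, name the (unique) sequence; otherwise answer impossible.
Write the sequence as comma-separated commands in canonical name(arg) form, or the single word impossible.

rotate(1, 90), rotate(1, 90)

begin: [θ0=0°, θ1=0°, θ2=90°]
step 1 (rotate(1, 90)): [θ0=0°, θ1=90°, θ2=90°]
step 2 (rotate(1, 90)): [θ0=0°, θ1=180°, θ2=90°]
all 9 alternatives checked — unique.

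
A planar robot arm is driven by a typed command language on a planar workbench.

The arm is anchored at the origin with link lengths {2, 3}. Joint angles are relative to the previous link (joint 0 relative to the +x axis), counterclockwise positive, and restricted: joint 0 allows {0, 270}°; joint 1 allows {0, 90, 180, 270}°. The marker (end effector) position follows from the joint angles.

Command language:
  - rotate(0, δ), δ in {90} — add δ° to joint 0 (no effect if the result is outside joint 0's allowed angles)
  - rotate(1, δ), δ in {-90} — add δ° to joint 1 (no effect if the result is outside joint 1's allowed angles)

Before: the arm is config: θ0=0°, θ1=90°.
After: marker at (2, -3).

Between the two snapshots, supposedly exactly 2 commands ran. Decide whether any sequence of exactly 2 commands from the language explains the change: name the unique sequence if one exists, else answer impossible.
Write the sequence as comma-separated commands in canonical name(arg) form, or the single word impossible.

rotate(1, -90), rotate(1, -90)

start: config: θ0=0°, θ1=90°
1. rotate(1, -90) → config: θ0=0°, θ1=0°
2. rotate(1, -90) → config: θ0=0°, θ1=270°
no other 2-command option fits: unique.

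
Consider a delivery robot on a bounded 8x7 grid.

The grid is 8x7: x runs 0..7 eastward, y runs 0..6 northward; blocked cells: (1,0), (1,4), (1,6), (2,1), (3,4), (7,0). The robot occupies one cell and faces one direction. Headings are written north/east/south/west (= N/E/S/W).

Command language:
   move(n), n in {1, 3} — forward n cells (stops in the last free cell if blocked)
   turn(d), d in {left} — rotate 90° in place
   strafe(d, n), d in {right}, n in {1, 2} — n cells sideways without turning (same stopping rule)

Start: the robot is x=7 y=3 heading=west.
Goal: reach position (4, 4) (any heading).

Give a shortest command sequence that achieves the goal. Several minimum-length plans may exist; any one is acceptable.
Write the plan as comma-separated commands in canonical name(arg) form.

move(3), strafe(right, 1)

from: x=7 y=3 heading=west
t=1 move(3) ⇒ x=4 y=3 heading=west
t=2 strafe(right, 1) ⇒ x=4 y=4 heading=west
minimal: 2 command(s), checked below 2.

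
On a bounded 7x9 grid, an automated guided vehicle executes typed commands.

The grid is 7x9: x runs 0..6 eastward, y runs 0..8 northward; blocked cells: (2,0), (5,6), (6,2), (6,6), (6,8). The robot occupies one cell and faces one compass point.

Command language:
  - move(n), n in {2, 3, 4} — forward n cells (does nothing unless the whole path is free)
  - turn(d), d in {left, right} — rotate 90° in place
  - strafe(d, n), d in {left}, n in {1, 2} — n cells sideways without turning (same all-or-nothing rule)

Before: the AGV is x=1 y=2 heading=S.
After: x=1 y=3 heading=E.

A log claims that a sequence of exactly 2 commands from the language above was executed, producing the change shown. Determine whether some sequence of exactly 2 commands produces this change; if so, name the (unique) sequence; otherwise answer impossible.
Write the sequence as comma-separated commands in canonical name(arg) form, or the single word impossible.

turn(left), strafe(left, 1)

key: cell and facing (now E) both changed — the 2 commands mix motion and turning
begin: x=1 y=2 heading=S
step 1 (turn(left)): x=1 y=2 heading=E
step 2 (strafe(left, 1)): x=1 y=3 heading=E
uniquely the one of 49 2-step routes that fits.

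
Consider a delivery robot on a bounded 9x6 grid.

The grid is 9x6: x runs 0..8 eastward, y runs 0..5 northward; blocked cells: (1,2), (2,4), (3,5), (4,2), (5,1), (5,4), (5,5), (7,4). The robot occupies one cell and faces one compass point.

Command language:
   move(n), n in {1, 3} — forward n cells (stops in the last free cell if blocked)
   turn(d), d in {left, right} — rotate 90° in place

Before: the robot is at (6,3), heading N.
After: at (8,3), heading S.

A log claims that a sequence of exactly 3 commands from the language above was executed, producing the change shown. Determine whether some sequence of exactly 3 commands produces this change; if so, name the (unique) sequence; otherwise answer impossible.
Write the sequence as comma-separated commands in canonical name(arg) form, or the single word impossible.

key: cell and facing (now S) both changed — the 3 commands mix motion and turning
begin: at (6,3), heading N
t=1 turn(right) ⇒ at (6,3), heading E
t=2 move(3) ⇒ at (8,3), heading E
t=3 turn(right) ⇒ at (8,3), heading S
uniquely the one of 64 3-step routes that fits.

turn(right), move(3), turn(right)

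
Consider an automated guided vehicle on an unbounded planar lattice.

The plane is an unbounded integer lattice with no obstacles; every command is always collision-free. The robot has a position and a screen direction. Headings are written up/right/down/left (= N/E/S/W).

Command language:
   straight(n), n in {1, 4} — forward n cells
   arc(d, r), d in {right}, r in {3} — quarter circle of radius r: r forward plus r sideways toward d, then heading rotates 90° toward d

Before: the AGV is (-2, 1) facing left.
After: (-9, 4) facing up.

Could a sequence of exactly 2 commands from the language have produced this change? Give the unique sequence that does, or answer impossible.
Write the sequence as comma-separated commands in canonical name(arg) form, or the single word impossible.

key: position moved to (-9,4) AND the heading swung to N — translation plus rotation needed
initial: (-2, 1) facing left
1. straight(4) → (-6, 1) facing left
2. arc(right, 3) → (-9, 4) facing up
no rival 2-sequence matches.

straight(4), arc(right, 3)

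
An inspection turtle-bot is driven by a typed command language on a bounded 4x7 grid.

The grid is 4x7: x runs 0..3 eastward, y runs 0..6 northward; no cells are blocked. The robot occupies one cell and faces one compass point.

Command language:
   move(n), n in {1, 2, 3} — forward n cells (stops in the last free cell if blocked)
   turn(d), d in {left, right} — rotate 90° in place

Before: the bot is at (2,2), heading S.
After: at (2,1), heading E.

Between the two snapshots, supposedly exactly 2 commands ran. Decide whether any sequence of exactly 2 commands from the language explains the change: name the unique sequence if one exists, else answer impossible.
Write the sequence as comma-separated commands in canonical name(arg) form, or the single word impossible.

key: cell and facing (now E) both changed — the 2 commands mix motion and turning
t0: at (2,2), heading S
1. move(1) → at (2,1), heading S
2. turn(left) → at (2,1), heading E
all 25 alternatives checked — unique.

move(1), turn(left)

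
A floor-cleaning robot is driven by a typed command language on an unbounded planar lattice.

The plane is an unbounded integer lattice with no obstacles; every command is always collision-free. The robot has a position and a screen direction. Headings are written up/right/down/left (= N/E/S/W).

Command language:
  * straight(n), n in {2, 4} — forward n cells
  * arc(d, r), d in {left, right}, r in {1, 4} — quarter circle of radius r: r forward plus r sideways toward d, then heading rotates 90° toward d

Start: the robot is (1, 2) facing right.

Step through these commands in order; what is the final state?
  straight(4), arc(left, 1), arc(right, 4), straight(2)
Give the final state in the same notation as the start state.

from: (1, 2) facing right
step 1 (straight(4)): (5, 2) facing right
step 2 (arc(left, 1)): (6, 3) facing up
step 3 (arc(right, 4)): (10, 7) facing right
step 4 (straight(2)): (12, 7) facing right

(12, 7) facing right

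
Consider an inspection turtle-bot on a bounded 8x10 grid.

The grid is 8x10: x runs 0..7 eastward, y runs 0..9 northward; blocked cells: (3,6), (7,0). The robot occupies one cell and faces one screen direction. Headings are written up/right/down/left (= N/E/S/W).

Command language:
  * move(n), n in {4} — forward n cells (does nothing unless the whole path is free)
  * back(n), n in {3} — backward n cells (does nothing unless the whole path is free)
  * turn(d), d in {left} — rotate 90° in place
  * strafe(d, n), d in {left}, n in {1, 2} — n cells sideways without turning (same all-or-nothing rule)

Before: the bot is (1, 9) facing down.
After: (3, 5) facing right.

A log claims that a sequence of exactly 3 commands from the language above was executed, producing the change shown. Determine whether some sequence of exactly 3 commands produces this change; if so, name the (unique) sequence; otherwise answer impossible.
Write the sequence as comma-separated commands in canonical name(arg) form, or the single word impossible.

move(4), strafe(left, 2), turn(left)

key: order matters: swapping move(4) and turn(left) lands elsewhere
start: (1, 9) facing down
[1] after move(4): (1, 5) facing down
[2] after strafe(left, 2): (3, 5) facing down
[3] after turn(left): (3, 5) facing right
no rival 3-sequence matches.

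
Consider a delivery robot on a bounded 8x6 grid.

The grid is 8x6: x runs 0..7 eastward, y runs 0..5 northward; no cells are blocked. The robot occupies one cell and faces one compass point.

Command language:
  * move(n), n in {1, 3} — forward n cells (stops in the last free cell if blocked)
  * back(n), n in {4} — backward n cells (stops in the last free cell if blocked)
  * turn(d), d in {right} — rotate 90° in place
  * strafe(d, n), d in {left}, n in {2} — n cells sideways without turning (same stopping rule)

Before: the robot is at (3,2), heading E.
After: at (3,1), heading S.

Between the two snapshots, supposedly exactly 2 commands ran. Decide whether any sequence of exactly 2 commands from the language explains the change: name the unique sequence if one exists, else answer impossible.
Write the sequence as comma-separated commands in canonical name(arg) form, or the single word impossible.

turn(right), move(1)

key: running move(1) before turn(right) would end elsewhere — order is forced
start: at (3,2), heading E
1. turn(right) → at (3,2), heading S
2. move(1) → at (3,1), heading S
all 25 alternatives checked — unique.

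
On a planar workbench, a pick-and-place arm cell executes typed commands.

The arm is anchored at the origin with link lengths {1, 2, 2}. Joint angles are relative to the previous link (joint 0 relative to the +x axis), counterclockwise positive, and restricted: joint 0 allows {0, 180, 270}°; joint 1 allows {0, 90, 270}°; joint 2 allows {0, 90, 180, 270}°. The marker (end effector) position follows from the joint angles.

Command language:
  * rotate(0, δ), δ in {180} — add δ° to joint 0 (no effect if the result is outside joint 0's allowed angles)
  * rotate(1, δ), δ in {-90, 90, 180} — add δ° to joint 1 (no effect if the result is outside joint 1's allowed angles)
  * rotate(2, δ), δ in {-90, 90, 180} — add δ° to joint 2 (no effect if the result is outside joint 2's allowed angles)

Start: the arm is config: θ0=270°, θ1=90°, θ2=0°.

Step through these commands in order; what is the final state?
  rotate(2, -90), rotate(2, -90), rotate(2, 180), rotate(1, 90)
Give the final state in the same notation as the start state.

from: config: θ0=270°, θ1=90°, θ2=0°
t=1 rotate(2, -90) ⇒ config: θ0=270°, θ1=90°, θ2=270°
t=2 rotate(2, -90) ⇒ config: θ0=270°, θ1=90°, θ2=180°
t=3 rotate(2, 180) ⇒ config: θ0=270°, θ1=90°, θ2=0°
t=4 rotate(1, 90) ⇒ config: θ0=270°, θ1=90°, θ2=0°

config: θ0=270°, θ1=90°, θ2=0°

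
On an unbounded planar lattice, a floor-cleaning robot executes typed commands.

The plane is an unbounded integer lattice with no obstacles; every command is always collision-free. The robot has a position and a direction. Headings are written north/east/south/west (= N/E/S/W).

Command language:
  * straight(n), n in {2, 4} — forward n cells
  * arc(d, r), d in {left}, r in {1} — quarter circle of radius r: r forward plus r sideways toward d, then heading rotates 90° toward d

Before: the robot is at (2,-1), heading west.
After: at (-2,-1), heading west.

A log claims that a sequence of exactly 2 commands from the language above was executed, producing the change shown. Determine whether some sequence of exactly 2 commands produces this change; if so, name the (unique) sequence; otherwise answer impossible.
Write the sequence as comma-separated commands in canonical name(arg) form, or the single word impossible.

key: heading stays W — no command in the sequence turns
begin: at (2,-1), heading west
step 1 (straight(2)): at (0,-1), heading west
step 2 (straight(2)): at (-2,-1), heading west
uniquely the one of 9 2-step routes that fits.

straight(2), straight(2)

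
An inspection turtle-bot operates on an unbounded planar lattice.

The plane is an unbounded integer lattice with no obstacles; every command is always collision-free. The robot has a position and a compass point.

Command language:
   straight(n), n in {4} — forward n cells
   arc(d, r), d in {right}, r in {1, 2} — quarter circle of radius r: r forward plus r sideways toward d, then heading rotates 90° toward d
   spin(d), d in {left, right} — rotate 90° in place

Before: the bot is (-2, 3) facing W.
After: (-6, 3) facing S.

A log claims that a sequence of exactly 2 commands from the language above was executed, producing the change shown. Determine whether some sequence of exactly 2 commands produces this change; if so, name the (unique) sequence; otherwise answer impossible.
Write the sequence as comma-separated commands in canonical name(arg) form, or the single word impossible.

straight(4), spin(left)

key: running spin(left) before straight(4) would end elsewhere — order is forced
start: (-2, 3) facing W
1. straight(4) → (-6, 3) facing W
2. spin(left) → (-6, 3) facing S
uniquely the one of 25 2-step routes that fits.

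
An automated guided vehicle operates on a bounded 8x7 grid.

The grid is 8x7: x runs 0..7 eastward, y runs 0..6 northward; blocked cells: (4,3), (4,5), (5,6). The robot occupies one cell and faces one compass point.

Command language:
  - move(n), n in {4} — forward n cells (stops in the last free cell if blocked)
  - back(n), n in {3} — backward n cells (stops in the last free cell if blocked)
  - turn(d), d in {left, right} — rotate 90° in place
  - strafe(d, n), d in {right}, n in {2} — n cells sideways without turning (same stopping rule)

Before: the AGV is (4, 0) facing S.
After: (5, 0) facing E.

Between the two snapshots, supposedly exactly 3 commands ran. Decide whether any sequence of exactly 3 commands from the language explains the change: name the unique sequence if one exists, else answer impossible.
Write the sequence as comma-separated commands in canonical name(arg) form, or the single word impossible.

key: position moved to (5,0) AND the heading swung to E — translation plus rotation needed
start: (4, 0) facing S
1. turn(left) → (4, 0) facing E
2. back(3) → (1, 0) facing E
3. move(4) → (5, 0) facing E
uniquely the one of 125 3-step routes that fits.

turn(left), back(3), move(4)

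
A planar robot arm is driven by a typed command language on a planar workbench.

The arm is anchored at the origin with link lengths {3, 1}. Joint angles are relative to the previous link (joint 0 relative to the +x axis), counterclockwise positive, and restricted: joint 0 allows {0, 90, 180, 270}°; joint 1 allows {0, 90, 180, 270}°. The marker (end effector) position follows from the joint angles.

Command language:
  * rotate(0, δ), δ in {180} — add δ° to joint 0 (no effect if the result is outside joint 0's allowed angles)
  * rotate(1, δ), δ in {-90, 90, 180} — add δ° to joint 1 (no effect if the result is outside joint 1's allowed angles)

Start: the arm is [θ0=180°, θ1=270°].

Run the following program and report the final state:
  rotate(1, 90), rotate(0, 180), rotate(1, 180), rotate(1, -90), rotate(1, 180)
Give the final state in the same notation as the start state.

[θ0=0°, θ1=270°]

from: [θ0=180°, θ1=270°]
t=1 rotate(1, 90) ⇒ [θ0=180°, θ1=0°]
t=2 rotate(0, 180) ⇒ [θ0=0°, θ1=0°]
t=3 rotate(1, 180) ⇒ [θ0=0°, θ1=180°]
t=4 rotate(1, -90) ⇒ [θ0=0°, θ1=90°]
t=5 rotate(1, 180) ⇒ [θ0=0°, θ1=270°]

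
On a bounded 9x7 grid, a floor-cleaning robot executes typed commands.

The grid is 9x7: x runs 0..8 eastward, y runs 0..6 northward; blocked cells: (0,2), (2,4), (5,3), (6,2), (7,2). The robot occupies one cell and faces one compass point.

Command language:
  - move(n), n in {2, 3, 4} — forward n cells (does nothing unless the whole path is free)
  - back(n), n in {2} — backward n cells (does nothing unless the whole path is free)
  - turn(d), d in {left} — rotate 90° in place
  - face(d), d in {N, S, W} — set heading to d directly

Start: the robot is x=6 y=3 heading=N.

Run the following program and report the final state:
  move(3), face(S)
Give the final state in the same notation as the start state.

x=6 y=6 heading=S

initial: x=6 y=3 heading=N
[1] after move(3): x=6 y=6 heading=N
[2] after face(S): x=6 y=6 heading=S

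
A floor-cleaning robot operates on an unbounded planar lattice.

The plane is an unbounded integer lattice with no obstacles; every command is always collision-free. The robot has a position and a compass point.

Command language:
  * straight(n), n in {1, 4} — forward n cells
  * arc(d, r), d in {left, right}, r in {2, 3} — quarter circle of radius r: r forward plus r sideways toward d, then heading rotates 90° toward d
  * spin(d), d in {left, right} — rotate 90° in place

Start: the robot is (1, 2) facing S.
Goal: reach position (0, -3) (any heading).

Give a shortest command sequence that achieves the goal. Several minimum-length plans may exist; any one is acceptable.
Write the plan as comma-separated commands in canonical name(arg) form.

arc(right, 3), spin(left), arc(left, 2)

t0: (1, 2) facing S
1. arc(right, 3) → (-2, -1) facing W
2. spin(left) → (-2, -1) facing S
3. arc(left, 2) → (0, -3) facing E
minimal: 3 command(s), checked below 3.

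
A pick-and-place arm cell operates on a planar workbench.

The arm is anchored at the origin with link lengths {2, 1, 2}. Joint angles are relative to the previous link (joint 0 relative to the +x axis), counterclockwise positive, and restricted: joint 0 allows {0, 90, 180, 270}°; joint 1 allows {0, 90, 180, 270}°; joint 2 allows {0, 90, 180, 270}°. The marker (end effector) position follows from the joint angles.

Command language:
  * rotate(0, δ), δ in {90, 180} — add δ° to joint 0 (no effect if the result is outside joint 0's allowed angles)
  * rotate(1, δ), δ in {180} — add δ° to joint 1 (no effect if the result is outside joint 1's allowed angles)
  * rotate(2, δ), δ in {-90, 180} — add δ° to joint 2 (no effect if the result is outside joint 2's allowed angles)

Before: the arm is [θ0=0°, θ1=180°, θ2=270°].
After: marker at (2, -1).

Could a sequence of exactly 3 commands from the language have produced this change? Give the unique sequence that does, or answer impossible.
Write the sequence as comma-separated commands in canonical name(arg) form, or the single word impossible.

rotate(0, 90), rotate(0, 90), rotate(0, 90)

t0: [θ0=0°, θ1=180°, θ2=270°]
[1] after rotate(0, 90): [θ0=90°, θ1=180°, θ2=270°]
[2] after rotate(0, 90): [θ0=180°, θ1=180°, θ2=270°]
[3] after rotate(0, 90): [θ0=270°, θ1=180°, θ2=270°]
no other 3-command option fits: unique.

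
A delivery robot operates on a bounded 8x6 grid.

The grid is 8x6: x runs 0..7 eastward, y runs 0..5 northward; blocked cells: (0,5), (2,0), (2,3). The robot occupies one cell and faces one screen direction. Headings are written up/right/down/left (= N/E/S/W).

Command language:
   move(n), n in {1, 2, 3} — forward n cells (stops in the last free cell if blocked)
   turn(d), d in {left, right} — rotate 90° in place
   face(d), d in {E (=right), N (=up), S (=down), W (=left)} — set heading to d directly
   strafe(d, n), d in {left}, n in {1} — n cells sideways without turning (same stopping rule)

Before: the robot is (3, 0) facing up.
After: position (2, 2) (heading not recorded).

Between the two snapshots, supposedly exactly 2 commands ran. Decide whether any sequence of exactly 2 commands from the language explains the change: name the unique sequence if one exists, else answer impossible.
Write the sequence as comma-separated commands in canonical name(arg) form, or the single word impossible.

key: running strafe(left, 1) before move(2) would end elsewhere — order is forced
start: (3, 0) facing up
1. move(2) → (3, 2) facing up
2. strafe(left, 1) → (2, 2) facing up
no rival 2-sequence matches.

move(2), strafe(left, 1)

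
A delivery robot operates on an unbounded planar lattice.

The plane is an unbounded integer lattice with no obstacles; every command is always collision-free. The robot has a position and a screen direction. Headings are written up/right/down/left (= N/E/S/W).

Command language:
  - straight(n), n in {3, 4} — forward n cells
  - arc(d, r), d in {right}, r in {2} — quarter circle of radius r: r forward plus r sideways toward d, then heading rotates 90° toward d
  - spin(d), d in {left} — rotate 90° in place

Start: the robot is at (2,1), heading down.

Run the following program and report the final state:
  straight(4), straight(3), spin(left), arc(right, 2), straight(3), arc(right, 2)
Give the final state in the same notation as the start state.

t0: at (2,1), heading down
step 1 (straight(4)): at (2,-3), heading down
step 2 (straight(3)): at (2,-6), heading down
step 3 (spin(left)): at (2,-6), heading right
step 4 (arc(right, 2)): at (4,-8), heading down
step 5 (straight(3)): at (4,-11), heading down
step 6 (arc(right, 2)): at (2,-13), heading left

at (2,-13), heading left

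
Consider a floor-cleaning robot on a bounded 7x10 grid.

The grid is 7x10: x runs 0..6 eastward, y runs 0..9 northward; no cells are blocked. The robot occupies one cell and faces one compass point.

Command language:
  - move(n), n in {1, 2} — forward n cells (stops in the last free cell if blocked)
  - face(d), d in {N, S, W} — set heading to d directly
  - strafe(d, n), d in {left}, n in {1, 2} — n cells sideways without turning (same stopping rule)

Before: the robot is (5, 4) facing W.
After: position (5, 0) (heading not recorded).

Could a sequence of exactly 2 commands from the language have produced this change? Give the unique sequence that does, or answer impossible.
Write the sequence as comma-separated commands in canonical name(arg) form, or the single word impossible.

strafe(left, 2), strafe(left, 2)

start: (5, 4) facing W
t=1 strafe(left, 2) ⇒ (5, 2) facing W
t=2 strafe(left, 2) ⇒ (5, 0) facing W
uniquely the one of 49 2-step routes that fits.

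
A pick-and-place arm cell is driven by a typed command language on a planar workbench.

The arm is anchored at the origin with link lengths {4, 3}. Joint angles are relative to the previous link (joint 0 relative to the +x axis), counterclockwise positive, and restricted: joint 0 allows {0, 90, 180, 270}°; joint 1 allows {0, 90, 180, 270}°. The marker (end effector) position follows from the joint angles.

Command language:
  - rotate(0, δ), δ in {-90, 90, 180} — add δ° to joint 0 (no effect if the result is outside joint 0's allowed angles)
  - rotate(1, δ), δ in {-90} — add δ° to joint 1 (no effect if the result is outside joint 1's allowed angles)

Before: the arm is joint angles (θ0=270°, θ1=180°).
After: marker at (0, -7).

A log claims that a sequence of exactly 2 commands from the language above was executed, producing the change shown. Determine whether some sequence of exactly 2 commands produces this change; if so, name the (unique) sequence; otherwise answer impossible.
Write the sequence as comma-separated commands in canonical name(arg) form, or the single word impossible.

rotate(1, -90), rotate(1, -90)

t0: joint angles (θ0=270°, θ1=180°)
1. rotate(1, -90) → joint angles (θ0=270°, θ1=90°)
2. rotate(1, -90) → joint angles (θ0=270°, θ1=0°)
all 16 alternatives checked — unique.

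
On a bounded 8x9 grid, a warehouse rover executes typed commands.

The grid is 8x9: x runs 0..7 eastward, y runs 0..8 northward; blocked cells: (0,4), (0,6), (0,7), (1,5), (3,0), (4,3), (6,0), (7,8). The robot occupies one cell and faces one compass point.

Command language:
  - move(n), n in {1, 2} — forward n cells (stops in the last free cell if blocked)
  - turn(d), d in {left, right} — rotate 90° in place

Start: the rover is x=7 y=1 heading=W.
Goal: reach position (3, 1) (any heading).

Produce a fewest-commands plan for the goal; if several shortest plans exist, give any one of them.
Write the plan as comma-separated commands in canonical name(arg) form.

move(2), move(2)

t0: x=7 y=1 heading=W
[1] after move(2): x=5 y=1 heading=W
[2] after move(2): x=3 y=1 heading=W
minimal: 2 command(s), checked below 2.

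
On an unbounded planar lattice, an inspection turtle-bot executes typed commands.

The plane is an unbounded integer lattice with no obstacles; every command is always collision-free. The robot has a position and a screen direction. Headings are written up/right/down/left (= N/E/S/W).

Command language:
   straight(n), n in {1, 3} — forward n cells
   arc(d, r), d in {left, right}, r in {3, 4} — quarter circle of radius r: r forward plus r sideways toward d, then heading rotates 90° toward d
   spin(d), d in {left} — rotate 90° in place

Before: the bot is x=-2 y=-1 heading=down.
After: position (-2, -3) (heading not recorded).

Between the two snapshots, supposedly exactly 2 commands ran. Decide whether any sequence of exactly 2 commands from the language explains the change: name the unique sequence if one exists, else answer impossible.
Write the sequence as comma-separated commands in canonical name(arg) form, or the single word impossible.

from: x=-2 y=-1 heading=down
step 1 (straight(1)): x=-2 y=-2 heading=down
step 2 (straight(1)): x=-2 y=-3 heading=down
all 49 alternatives checked — unique.

straight(1), straight(1)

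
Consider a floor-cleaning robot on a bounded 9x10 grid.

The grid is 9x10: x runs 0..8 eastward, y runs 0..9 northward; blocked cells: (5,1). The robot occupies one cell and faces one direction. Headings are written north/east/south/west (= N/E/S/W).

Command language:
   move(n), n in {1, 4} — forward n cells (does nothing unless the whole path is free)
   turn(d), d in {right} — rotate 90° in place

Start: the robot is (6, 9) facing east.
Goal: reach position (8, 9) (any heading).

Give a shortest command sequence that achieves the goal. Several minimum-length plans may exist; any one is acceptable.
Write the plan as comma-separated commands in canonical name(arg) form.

begin: (6, 9) facing east
1. move(1) → (7, 9) facing east
2. move(1) → (8, 9) facing east
minimal: 2 command(s), checked below 2.

move(1), move(1)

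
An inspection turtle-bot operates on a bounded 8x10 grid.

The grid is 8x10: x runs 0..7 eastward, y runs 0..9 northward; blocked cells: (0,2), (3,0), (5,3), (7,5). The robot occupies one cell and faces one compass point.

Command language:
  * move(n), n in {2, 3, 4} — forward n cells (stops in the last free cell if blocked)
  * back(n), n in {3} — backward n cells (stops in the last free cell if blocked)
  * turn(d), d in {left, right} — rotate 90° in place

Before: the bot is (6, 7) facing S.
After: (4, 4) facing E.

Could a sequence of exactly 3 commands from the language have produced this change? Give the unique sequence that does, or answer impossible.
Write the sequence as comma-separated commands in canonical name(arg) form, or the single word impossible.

no 3-step route produces this change.

impossible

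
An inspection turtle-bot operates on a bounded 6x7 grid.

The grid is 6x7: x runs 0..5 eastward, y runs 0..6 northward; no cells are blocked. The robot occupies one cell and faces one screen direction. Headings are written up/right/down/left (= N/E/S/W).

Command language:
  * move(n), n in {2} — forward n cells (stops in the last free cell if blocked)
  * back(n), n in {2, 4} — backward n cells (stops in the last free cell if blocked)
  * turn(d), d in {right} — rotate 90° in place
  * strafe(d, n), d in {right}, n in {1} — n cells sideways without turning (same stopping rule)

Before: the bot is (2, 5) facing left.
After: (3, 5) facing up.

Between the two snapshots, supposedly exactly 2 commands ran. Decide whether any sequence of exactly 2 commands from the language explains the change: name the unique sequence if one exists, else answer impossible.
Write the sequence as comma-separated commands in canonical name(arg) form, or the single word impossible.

key: order matters: swapping turn(right) and strafe(right, 1) lands elsewhere
start: (2, 5) facing left
[1] after turn(right): (2, 5) facing up
[2] after strafe(right, 1): (3, 5) facing up
all 25 alternatives checked — unique.

turn(right), strafe(right, 1)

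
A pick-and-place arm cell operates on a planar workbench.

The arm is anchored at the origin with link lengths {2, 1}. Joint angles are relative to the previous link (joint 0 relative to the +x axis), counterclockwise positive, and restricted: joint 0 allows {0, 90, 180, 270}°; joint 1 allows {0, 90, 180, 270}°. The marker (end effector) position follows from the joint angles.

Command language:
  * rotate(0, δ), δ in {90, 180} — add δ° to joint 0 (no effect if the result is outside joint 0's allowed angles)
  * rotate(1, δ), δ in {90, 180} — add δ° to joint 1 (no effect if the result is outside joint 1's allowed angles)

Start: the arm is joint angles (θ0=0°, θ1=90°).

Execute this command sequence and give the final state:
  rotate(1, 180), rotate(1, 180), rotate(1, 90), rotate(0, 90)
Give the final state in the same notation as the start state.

joint angles (θ0=90°, θ1=180°)

initial: joint angles (θ0=0°, θ1=90°)
t=1 rotate(1, 180) ⇒ joint angles (θ0=0°, θ1=270°)
t=2 rotate(1, 180) ⇒ joint angles (θ0=0°, θ1=90°)
t=3 rotate(1, 90) ⇒ joint angles (θ0=0°, θ1=180°)
t=4 rotate(0, 90) ⇒ joint angles (θ0=90°, θ1=180°)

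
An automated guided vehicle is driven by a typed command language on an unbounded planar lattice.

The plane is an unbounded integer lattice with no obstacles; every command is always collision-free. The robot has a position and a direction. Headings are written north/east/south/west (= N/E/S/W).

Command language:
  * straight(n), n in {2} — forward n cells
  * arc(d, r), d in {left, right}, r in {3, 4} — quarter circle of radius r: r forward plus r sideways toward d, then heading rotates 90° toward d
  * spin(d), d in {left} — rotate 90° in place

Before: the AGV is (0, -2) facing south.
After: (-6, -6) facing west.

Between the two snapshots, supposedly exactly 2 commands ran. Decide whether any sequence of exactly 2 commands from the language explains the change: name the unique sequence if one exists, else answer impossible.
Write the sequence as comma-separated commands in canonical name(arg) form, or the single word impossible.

key: running straight(2) before arc(right, 4) would end elsewhere — order is forced
start: (0, -2) facing south
1. arc(right, 4) → (-4, -6) facing west
2. straight(2) → (-6, -6) facing west
no other 2-command option fits: unique.

arc(right, 4), straight(2)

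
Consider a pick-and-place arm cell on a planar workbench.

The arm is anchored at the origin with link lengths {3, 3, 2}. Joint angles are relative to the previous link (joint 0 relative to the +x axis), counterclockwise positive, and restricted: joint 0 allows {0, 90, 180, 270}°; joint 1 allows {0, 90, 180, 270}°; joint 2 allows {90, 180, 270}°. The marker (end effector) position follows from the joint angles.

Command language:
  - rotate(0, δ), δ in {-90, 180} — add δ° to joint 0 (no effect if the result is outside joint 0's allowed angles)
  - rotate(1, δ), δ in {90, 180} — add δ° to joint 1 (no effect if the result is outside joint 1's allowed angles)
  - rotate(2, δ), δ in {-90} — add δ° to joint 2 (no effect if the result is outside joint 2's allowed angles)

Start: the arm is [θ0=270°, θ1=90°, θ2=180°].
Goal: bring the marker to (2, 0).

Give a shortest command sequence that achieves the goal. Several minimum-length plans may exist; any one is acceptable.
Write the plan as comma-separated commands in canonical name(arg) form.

rotate(0, -90), rotate(1, 90), rotate(0, 180)

t0: [θ0=270°, θ1=90°, θ2=180°]
1. rotate(0, -90) → [θ0=180°, θ1=90°, θ2=180°]
2. rotate(1, 90) → [θ0=180°, θ1=180°, θ2=180°]
3. rotate(0, 180) → [θ0=0°, θ1=180°, θ2=180°]
no 2-step plan works, so 3 is optimal.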